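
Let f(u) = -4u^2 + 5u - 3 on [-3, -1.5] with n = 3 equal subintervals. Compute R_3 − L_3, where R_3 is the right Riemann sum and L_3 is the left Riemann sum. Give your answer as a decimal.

R_3 = -44.5.
L_3 = -61.75.
R_3 − L_3 = 17.25.

17.25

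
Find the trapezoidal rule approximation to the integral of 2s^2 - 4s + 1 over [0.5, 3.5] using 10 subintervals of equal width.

7.59

Δs = (3.5 − 0.5)/10 = 0.3.
f(0.5) = -0.5, f(0.8) = -0.92, f(1.1) = -0.98, f(1.4) = -0.68, f(1.7) = -0.02, f(2) = 1, f(2.3) = 2.38, f(2.6) = 4.12, f(2.9) = 6.22, f(3.2) = 8.68, f(3.5) = 11.5.
T_10 = (Δs/2)·[f(s_0) + 2f(s_1) + ... + 2f(s_{9}) + f(s_10)].
Sum = 7.59.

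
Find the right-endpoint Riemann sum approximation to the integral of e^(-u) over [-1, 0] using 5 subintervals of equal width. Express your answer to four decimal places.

1.5522

Δu = (0 − (-1))/5 = 0.2.
Right endpoints: -0.8, -0.6, -0.4, -0.2, 0.
f(-0.8) ≈ 2.2255, f(-0.6) ≈ 1.8221, f(-0.4) ≈ 1.4918, f(-0.2) ≈ 1.2214, f(0) ≈ 1.0000.
Sum = Δu · [f(-0.8) + f(-0.6) + f(-0.4) + f(-0.2) + f(0)].
Sum ≈ 1.5522.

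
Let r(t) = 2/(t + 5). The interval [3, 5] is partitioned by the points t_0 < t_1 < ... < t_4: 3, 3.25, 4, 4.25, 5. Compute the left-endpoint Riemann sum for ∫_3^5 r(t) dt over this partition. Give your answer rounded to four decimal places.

Subinterval widths: 0.25, 0.75, 0.25, 0.75.
Left endpoints: 3, 3.25, 4, 4.25.
r(3) = 0.25, r(3.25) = 8/33, r(4) = 2/9, r(4.25) = 8/37.
Sum = Σ Δt_i · r(t_i).
Sum ≈ 0.4620.

0.4620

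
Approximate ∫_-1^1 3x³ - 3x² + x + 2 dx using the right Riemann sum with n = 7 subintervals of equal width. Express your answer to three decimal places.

3.061

Δx = (1 − (-1))/7 = 2/7.
Right endpoints: -5/7, -3/7, -1/7, 1/7, 3/7, 5/7, 1.
f(-5/7) = -459/343, f(-3/7) = 269/343, f(-1/7) = 613/343, f(1/7) = 717/343, f(3/7) = 725/343, f(5/7) = 781/343, f(1) = 3.
Sum = Δx · [f(-5/7) + f(-3/7) + f(-1/7) + ...].
Sum ≈ 3.061.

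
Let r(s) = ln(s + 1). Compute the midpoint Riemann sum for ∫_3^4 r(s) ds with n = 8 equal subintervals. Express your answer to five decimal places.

Δs = (4 − 3)/8 = 0.125.
Midpoints: 3.0625, 3.1875, 3.3125, 3.4375, 3.5625, 3.6875, 3.8125, 3.9375.
r(3.0625) ≈ 1.40180, r(3.1875) ≈ 1.43210, r(3.3125) ≈ 1.46152, r(3.4375) ≈ 1.49009, r(3.5625) ≈ 1.51787, r(3.6875) ≈ 1.54490, r(3.8125) ≈ 1.57122, r(3.9375) ≈ 1.59686.
Sum = Δs · [r(3.0625) + r(3.1875) + r(3.3125) + ...].
Sum ≈ 1.50204.

1.50204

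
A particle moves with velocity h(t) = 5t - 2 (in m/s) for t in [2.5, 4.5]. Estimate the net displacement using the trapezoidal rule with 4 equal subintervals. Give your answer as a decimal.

Δt = (4.5 − 2.5)/4 = 0.5.
h(2.5) = 10.5, h(3) = 13, h(3.5) = 15.5, h(4) = 18, h(4.5) = 20.5.
T_4 = (Δt/2)·[h(t_0) + 2h(t_1) + 2h(t_2) + 2h(t_3) + h(t_4)].
Sum = 31.

31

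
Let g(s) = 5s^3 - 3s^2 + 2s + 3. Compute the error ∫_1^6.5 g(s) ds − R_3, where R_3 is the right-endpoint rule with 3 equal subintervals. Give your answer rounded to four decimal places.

Exact integral: ∫_1^6.5 g(s) ds = 2014.203125.
R_3 ≈ 3329.027778.
Error ≈ 2014.203125 − 3329.027778 ≈ -1314.8247.

-1314.8247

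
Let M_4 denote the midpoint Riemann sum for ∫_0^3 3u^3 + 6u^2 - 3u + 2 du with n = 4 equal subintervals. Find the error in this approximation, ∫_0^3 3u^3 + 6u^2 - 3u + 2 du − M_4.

Exact integral: ∫_0^3 f(u) du = 107.25.
M_4 = 104.5078125.
Error = 107.25 − 104.5078125 = 2.7421875.

2.7421875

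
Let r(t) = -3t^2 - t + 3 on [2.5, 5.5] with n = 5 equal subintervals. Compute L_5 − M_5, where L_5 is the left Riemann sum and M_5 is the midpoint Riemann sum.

21.69

L_5 = -131.79.
M_5 = -153.48.
L_5 − M_5 = 21.69.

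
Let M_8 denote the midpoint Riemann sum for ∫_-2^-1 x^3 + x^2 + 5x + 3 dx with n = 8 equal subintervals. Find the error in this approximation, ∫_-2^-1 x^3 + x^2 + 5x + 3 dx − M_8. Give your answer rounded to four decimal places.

-0.0046

Exact integral: ∫_-2^-1 f(x) dx ≈ -5.916667.
M_8 ≈ -5.912109.
Error ≈ -5.916667 − (-5.912109) ≈ -0.0046.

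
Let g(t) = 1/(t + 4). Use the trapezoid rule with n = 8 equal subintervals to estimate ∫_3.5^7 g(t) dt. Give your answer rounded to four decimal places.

0.3831

Δt = (7 − 3.5)/8 = 0.4375.
g(3.5) = 2/15, g(3.9375) = 16/127, g(4.375) = 8/67, g(4.8125) = 16/141, g(5.25) = 4/37, g(5.6875) = 16/155, g(6.125) = 8/81, g(6.5625) = 16/169, g(7) = 1/11.
T_8 = (Δt/2)·[g(t_0) + 2g(t_1) + ... + 2g(t_{7}) + g(t_8)].
Sum ≈ 0.3831.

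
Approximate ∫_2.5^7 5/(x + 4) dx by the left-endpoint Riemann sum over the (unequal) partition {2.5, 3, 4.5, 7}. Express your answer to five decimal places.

2.92663

Subinterval widths: 0.5, 1.5, 2.5.
Left endpoints: 2.5, 3, 4.5.
f(2.5) = 10/13, f(3) = 5/7, f(4.5) = 10/17.
Sum = Σ Δx_i · f(x_i).
Sum ≈ 2.92663.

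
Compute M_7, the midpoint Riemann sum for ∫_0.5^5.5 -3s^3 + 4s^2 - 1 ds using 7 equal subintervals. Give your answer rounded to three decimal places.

Δs = (5.5 − 0.5)/7 = 5/7.
Midpoints: 6/7, 11/7, 16/7, 3, 26/7, 31/7, 36/7.
f(6/7) = 17/343, f(11/7) = -948/343, f(16/7) = -5463/343, f(3) = -46, f(26/7) = -34143/343, f(31/7) = -62808/343, f(36/7) = -104023/343.
Sum = Δs · [f(6/7) + f(11/7) + f(16/7) + ...].
Sum ≈ -464.694.

-464.694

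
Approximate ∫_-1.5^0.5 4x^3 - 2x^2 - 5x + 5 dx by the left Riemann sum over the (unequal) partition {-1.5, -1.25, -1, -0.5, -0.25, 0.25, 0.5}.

Subinterval widths: 0.25, 0.25, 0.5, 0.25, 0.5, 0.25.
Left endpoints: -1.5, -1.25, -1, -0.5, -0.25, 0.25.
f(-1.5) = -5.5, f(-1.25) = 0.3125, f(-1) = 4, f(-0.5) = 6.5, f(-0.25) = 6.0625, f(0.25) = 3.6875.
Sum = Σ Δx_i · f(x_i).
Sum = 6.28125.

6.28125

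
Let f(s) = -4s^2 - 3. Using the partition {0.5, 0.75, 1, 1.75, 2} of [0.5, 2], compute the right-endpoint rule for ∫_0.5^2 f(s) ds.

Subinterval widths: 0.25, 0.25, 0.75, 0.25.
Right endpoints: 0.75, 1, 1.75, 2.
f(0.75) = -5.25, f(1) = -7, f(1.75) = -15.25, f(2) = -19.
Sum = Σ Δs_i · f(s_i).
Sum = -19.25.

-19.25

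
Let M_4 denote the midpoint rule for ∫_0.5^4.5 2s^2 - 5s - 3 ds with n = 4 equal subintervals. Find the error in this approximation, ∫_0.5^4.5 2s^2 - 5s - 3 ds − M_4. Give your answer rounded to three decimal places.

0.667

Exact integral: ∫_0.5^4.5 f(s) ds ≈ -1.33333.
M_4 = -2.
Error ≈ -1.33333 − (-2) ≈ 0.667.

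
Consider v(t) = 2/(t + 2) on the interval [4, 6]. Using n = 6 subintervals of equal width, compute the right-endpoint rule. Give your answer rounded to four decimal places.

0.5617

Δt = (6 − 4)/6 = 1/3.
Right endpoints: 13/3, 14/3, 5, 16/3, 17/3, 6.
v(13/3) = 6/19, v(14/3) = 0.3, v(5) = 2/7, v(16/3) = 3/11, v(17/3) = 6/23, v(6) = 0.25.
Sum = Δt · [v(13/3) + v(14/3) + v(5) + ...].
Sum ≈ 0.5617.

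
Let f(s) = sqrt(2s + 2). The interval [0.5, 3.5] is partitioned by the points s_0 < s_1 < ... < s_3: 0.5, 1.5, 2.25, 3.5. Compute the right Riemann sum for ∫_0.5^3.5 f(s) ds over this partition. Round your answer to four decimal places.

7.8982

Subinterval widths: 1, 0.75, 1.25.
Right endpoints: 1.5, 2.25, 3.5.
f(1.5) ≈ 2.2361, f(2.25) ≈ 2.5495, f(3.5) ≈ 3.0000.
Sum = Σ Δs_i · f(s_i).
Sum ≈ 7.8982.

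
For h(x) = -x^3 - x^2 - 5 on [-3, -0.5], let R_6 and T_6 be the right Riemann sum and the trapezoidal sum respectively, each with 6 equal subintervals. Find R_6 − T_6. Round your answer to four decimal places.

R_6 ≈ -4.692564.
T_6 ≈ -0.916522.
R_6 − T_6 ≈ -3.7760.

-3.7760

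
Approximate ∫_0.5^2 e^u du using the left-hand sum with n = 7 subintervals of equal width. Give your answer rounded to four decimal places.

5.1472

Δu = (2 − 0.5)/7 = 3/14.
Left endpoints: 0.5, 5/7, 13/14, 8/7, 19/14, 11/7, 25/14.
f(0.5) ≈ 1.6487, f(5/7) ≈ 2.0427, f(13/14) ≈ 2.5309, f(8/7) ≈ 3.1357, f(19/14) ≈ 3.8851, f(11/7) ≈ 4.8135, f(25/14) ≈ 5.9638.
Sum = Δu · [f(0.5) + f(5/7) + f(13/14) + ...].
Sum ≈ 5.1472.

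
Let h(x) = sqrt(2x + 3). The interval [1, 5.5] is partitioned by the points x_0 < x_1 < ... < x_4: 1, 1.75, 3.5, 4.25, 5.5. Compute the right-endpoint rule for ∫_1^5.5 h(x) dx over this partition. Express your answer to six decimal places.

14.666564

Subinterval widths: 0.75, 1.75, 0.75, 1.25.
Right endpoints: 1.75, 3.5, 4.25, 5.5.
h(1.75) ≈ 2.549510, h(3.5) ≈ 3.162278, h(4.25) ≈ 3.391165, h(5.5) ≈ 3.741657.
Sum = Σ Δx_i · h(x_i).
Sum ≈ 14.666564.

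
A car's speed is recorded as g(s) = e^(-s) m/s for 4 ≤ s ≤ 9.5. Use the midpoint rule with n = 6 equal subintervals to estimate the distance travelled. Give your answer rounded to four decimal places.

0.0176

Δs = (9.5 − 4)/6 = 11/12.
Midpoints: 107/24, 5.375, 151/24, 173/24, 8.125, 217/24.
g(107/24) ≈ 0.0116, g(5.375) ≈ 0.0046, g(151/24) ≈ 0.0019, g(173/24) ≈ 0.0007, g(8.125) ≈ 0.0003, g(217/24) ≈ 0.0001.
Sum = Δs · [g(107/24) + g(5.375) + g(151/24) + ...].
Sum ≈ 0.0176.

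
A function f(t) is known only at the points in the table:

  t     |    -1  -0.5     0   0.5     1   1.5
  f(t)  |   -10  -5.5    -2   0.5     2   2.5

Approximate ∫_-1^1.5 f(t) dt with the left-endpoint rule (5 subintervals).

Δt = 0.5.
Sum = 0.5·[(-10) + (-5.5) + (-2) + 0.5 + 2] = -7.5.

-7.5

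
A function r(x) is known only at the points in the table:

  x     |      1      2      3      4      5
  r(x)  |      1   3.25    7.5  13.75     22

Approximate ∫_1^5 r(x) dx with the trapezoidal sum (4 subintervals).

Δx = 1.
T_4 = (1/2)·[1 + 2·3.25 + 2·7.5 + 2·13.75 + 22] = 36.

36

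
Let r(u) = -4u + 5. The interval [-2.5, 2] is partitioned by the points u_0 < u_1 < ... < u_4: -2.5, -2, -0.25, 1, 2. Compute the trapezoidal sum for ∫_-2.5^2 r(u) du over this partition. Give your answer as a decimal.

Subinterval widths: 0.5, 1.75, 1.25, 1.
r(-2.5) = 15, r(-2) = 13, r(-0.25) = 6, r(1) = 1, r(2) = -3.
On each subinterval the trapezoid contributes (Δu_i/2)·[r(u_{i-1}) + r(u_i)].
Sum = 27.

27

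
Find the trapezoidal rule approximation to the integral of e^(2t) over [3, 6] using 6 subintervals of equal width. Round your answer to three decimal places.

87830.196

Δt = (6 − 3)/6 = 0.5.
f(3) ≈ 403.429, f(3.5) ≈ 1096.633, f(4) ≈ 2980.958, f(4.5) ≈ 8103.084, f(5) ≈ 22026.466, f(5.5) ≈ 59874.142, f(6) ≈ 162754.791.
T_6 = (Δt/2)·[f(t_0) + 2f(t_1) + ... + 2f(t_{5}) + f(t_6)].
Sum ≈ 87830.196.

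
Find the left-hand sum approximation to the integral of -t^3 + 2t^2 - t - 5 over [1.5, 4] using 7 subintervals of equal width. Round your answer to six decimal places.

-35.663265

Δt = (4 − 1.5)/7 = 5/14.
Left endpoints: 1.5, 13/7, 31/14, 18/7, 41/14, 23/7, 51/14.
f(1.5) = -5.375, f(13/7) = -2183/343, f(31/14) = -22679/2744, f(18/7) = -3893/343, f(41/14) = -43609/2744, f(23/7) = -7603/343, f(51/14) = -83539/2744.
Sum = Δt · [f(1.5) + f(13/7) + f(31/14) + ...].
Sum ≈ -35.663265.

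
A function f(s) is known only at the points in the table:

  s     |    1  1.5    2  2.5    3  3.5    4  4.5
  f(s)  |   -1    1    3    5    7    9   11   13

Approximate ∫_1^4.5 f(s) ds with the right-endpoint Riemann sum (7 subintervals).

Δs = 0.5.
Sum = 0.5·[1 + 3 + 5 + 7 + 9 + 11 + 13] = 24.5.

24.5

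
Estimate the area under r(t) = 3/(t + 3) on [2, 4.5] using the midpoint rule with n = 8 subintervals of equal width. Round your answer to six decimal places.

Δt = (4.5 − 2)/8 = 0.3125.
Midpoints: 2.15625, 2.46875, 2.78125, 3.09375, 3.40625, 3.71875, 4.03125, 4.34375.
r(2.15625) = 32/55, r(2.46875) = 96/175, r(2.78125) = 96/185, r(3.09375) = 32/65, r(3.40625) = 96/205, r(3.71875) = 96/215, r(4.03125) = 32/75, r(4.34375) = 96/235.
Sum = Δt · [r(2.15625) + r(2.46875) + r(2.78125) + ...].
Sum ≈ 1.216124.

1.216124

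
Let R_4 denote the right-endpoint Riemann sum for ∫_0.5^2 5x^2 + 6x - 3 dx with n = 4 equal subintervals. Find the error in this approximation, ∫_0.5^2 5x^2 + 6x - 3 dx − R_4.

Exact integral: ∫_0.5^2 f(x) dx = 19.875.
R_4 = 25.25390625.
Error = 19.875 − 25.25390625 = -5.37890625.

-5.37890625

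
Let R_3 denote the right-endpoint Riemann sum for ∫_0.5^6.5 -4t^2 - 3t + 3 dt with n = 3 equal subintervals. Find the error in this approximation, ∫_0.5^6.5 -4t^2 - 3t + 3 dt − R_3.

202

Exact integral: ∫_0.5^6.5 f(t) dt = -411.
R_3 = -613.
Error = -411 − (-613) = 202.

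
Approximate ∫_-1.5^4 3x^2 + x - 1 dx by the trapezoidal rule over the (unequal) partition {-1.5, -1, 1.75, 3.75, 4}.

Subinterval widths: 0.5, 2.75, 2, 0.25.
f(-1.5) = 4.25, f(-1) = 1, f(1.75) = 9.9375, f(3.75) = 44.9375, f(4) = 51.
On each subinterval the trapezoid contributes (Δx_i/2)·[f(x_{i-1}) + f(x_i)].
Sum = 83.21875.

83.21875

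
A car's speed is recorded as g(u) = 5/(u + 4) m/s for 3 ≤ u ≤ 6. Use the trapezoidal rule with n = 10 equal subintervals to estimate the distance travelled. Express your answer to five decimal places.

Δu = (6 − 3)/10 = 0.3.
g(3) = 5/7, g(3.3) = 50/73, g(3.6) = 25/38, g(3.9) = 50/79, g(4.2) = 25/41, g(4.5) = 10/17, g(4.8) = 25/44, g(5.1) = 50/91, g(5.4) = 25/47, g(5.7) = 50/97, g(6) = 0.5.
T_10 = (Δu/2)·[g(u_0) + 2g(u_1) + ... + 2g(u_{9}) + g(u_10)].
Sum ≈ 1.78376.

1.78376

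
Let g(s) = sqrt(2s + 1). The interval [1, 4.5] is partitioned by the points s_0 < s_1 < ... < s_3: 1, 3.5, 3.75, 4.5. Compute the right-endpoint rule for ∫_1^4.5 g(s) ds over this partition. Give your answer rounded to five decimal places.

Subinterval widths: 2.5, 0.25, 0.75.
Right endpoints: 3.5, 3.75, 4.5.
g(3.5) ≈ 2.82843, g(3.75) ≈ 2.91548, g(4.5) ≈ 3.16228.
Sum = Σ Δs_i · g(s_i).
Sum ≈ 10.17165.

10.17165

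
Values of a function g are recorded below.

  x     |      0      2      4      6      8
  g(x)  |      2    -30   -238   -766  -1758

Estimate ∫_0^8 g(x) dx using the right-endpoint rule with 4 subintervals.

Δx = 2.
Sum = 2·[(-30) + (-238) + (-766) + (-1758)] = -5584.

-5584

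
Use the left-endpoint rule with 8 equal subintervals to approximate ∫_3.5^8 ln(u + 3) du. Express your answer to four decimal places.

Δu = (8 − 3.5)/8 = 0.5625.
Left endpoints: 3.5, 4.0625, 4.625, 5.1875, 5.75, 6.3125, 6.875, 7.4375.
f(3.5) ≈ 1.8718, f(4.0625) ≈ 1.9548, f(4.625) ≈ 2.0314, f(5.1875) ≈ 2.1026, f(5.75) ≈ 2.1691, f(6.3125) ≈ 2.2314, f(6.875) ≈ 2.2900, f(7.4375) ≈ 2.3454.
Sum = Δu · [f(3.5) + f(4.0625) + f(4.625) + ...].
Sum ≈ 9.5605.

9.5605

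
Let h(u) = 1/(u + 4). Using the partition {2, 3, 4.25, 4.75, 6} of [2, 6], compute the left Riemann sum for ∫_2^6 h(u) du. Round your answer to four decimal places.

0.5487

Subinterval widths: 1, 1.25, 0.5, 1.25.
Left endpoints: 2, 3, 4.25, 4.75.
h(2) = 1/6, h(3) = 1/7, h(4.25) = 4/33, h(4.75) = 4/35.
Sum = Σ Δu_i · h(u_i).
Sum ≈ 0.5487.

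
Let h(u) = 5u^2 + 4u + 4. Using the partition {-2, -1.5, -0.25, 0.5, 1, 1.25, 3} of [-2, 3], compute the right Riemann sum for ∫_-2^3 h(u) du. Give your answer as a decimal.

131.65625

Subinterval widths: 0.5, 1.25, 0.75, 0.5, 0.25, 1.75.
Right endpoints: -1.5, -0.25, 0.5, 1, 1.25, 3.
h(-1.5) = 9.25, h(-0.25) = 3.3125, h(0.5) = 7.25, h(1) = 13, h(1.25) = 16.8125, h(3) = 61.
Sum = Σ Δu_i · h(u_i).
Sum = 131.65625.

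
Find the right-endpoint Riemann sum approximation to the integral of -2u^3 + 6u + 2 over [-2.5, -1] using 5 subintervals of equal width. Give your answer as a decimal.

3.48

Δu = (-1 − (-2.5))/5 = 0.3.
Right endpoints: -2.2, -1.9, -1.6, -1.3, -1.
f(-2.2) = 10.096, f(-1.9) = 4.318, f(-1.6) = 0.592, f(-1.3) = -1.406, f(-1) = -2.
Sum = Δu · [f(-2.2) + f(-1.9) + f(-1.6) + f(-1.3) + f(-1)].
Sum = 3.48.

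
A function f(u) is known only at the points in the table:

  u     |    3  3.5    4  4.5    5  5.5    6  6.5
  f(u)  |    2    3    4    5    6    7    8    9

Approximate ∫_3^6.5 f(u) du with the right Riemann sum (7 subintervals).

21

Δu = 0.5.
Sum = 0.5·[3 + 4 + 5 + 6 + 7 + 8 + 9] = 21.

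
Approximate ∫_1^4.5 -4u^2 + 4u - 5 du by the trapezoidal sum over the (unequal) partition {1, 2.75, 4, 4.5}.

-104.125

Subinterval widths: 1.75, 1.25, 0.5.
f(1) = -5, f(2.75) = -24.25, f(4) = -53, f(4.5) = -68.
On each subinterval the trapezoid contributes (Δu_i/2)·[f(u_{i-1}) + f(u_i)].
Sum = -104.125.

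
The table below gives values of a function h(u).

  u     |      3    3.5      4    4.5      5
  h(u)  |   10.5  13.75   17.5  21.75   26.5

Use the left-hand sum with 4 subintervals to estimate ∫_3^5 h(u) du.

31.75

Δu = 0.5.
Sum = 0.5·[10.5 + 13.75 + 17.5 + 21.75] = 31.75.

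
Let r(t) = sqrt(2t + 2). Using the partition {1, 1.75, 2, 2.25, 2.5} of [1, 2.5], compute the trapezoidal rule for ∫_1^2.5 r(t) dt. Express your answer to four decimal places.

Subinterval widths: 0.75, 0.25, 0.25, 0.25.
r(1) ≈ 2.0000, r(1.75) ≈ 2.3452, r(2) ≈ 2.4495, r(2.25) ≈ 2.5495, r(2.5) ≈ 2.6458.
On each subinterval the trapezoid contributes (Δt_i/2)·[r(t_{i-1}) + r(t_i)].
Sum ≈ 3.5031.

3.5031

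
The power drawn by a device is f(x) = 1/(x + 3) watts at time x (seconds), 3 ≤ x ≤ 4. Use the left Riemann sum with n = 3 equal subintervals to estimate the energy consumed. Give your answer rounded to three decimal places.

0.158

Δx = (4 − 3)/3 = 1/3.
Left endpoints: 3, 10/3, 11/3.
f(3) = 1/6, f(10/3) = 3/19, f(11/3) = 0.15.
Sum = Δx · [f(3) + f(10/3) + f(11/3)].
Sum ≈ 0.158.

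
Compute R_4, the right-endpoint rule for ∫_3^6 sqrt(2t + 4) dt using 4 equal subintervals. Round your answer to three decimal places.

11.103

Δt = (6 − 3)/4 = 0.75.
Right endpoints: 3.75, 4.5, 5.25, 6.
f(3.75) ≈ 3.391, f(4.5) ≈ 3.606, f(5.25) ≈ 3.808, f(6) ≈ 4.000.
Sum = Δt · [f(3.75) + f(4.5) + f(5.25) + f(6)].
Sum ≈ 11.103.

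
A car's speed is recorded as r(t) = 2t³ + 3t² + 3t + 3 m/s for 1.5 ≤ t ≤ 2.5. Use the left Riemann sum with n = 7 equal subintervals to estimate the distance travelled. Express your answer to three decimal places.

35.480

Δt = (2.5 − 1.5)/7 = 1/7.
Left endpoints: 1.5, 23/14, 25/14, 27/14, 29/14, 31/14, 33/14.
r(1.5) = 21, r(23/14) = 17077/686, r(25/14) = 10054/343, r(27/14) = 23523/686, r(29/14) = 13673/343, r(31/14) = 31601/686, r(33/14) = 18156/343.
Sum = Δt · [r(1.5) + r(23/14) + r(25/14) + ...].
Sum ≈ 35.480.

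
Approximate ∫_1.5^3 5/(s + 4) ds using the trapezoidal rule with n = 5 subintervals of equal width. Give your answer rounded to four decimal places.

1.2063

Δs = (3 − 1.5)/5 = 0.3.
f(1.5) = 10/11, f(1.8) = 25/29, f(2.1) = 50/61, f(2.4) = 0.78125, f(2.7) = 50/67, f(3) = 5/7.
T_5 = (Δs/2)·[f(s_0) + 2f(s_1) + ... + 2f(s_{4}) + f(s_5)].
Sum ≈ 1.2063.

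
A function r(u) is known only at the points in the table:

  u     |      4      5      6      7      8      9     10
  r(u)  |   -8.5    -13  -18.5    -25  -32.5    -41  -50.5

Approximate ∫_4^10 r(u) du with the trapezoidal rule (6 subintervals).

Δu = 1.
T_6 = (1/2)·[(-8.5) + 2·(-13) + 2·(-18.5) + 2·(-25) + 2·(-32.5) + 2·(-41) + (-50.5)] = -159.5.

-159.5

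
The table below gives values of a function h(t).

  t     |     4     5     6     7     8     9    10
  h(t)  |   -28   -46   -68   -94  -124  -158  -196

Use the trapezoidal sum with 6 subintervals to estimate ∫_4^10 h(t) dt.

-602

Δt = 1.
T_6 = (1/2)·[(-28) + 2·(-46) + 2·(-68) + 2·(-94) + 2·(-124) + 2·(-158) + (-196)] = -602.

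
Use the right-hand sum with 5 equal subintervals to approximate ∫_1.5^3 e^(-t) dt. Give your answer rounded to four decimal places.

Δt = (3 − 1.5)/5 = 0.3.
Right endpoints: 1.8, 2.1, 2.4, 2.7, 3.
f(1.8) ≈ 0.1653, f(2.1) ≈ 0.1225, f(2.4) ≈ 0.0907, f(2.7) ≈ 0.0672, f(3) ≈ 0.0498.
Sum = Δt · [f(1.8) + f(2.1) + f(2.4) + f(2.7) + f(3)].
Sum ≈ 0.1486.

0.1486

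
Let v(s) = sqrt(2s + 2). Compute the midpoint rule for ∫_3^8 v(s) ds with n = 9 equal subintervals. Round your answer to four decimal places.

Δs = (8 − 3)/9 = 5/9.
Midpoints: 59/18, 23/6, 79/18, 89/18, 5.5, 109/18, 119/18, 43/6, 139/18.
v(59/18) ≈ 2.9250, v(23/6) ≈ 3.1091, v(79/18) ≈ 3.2830, v(89/18) ≈ 3.4480, v(5.5) ≈ 3.6056, v(109/18) ≈ 3.7565, v(119/18) ≈ 3.9016, v(43/6) ≈ 4.0415, v(139/18) ≈ 4.1767.
Sum = Δs · [v(59/18) + v(23/6) + v(79/18) + ...].
Sum ≈ 17.9149.

17.9149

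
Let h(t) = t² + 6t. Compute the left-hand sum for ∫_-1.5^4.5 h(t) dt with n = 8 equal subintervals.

Δt = (4.5 − (-1.5))/8 = 0.75.
Left endpoints: -1.5, -0.75, 0, 0.75, 1.5, 2.25, 3, 3.75.
h(-1.5) = -6.75, h(-0.75) = -3.9375, h(0) = 0, h(0.75) = 5.0625, h(1.5) = 11.25, h(2.25) = 18.5625, h(3) = 27, h(3.75) = 36.5625.
Sum = Δt · [h(-1.5) + h(-0.75) + h(0) + ...].
Sum = 65.8125.

65.8125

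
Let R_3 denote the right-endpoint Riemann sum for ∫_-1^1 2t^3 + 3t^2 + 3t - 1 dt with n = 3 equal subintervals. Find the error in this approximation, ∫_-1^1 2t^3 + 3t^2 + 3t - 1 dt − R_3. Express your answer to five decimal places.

-3.77778

Exact integral: ∫_-1^1 f(t) dt = 0.
R_3 ≈ 3.7777778.
Error ≈ 0 − 3.7777778 ≈ -3.77778.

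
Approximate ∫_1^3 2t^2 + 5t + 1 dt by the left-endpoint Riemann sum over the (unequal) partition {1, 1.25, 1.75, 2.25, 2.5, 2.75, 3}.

Subinterval widths: 0.25, 0.5, 0.5, 0.25, 0.25, 0.25.
Left endpoints: 1, 1.25, 1.75, 2.25, 2.5, 2.75.
f(1) = 8, f(1.25) = 10.375, f(1.75) = 15.875, f(2.25) = 22.375, f(2.5) = 26, f(2.75) = 29.875.
Sum = Σ Δt_i · f(t_i).
Sum = 34.6875.

34.6875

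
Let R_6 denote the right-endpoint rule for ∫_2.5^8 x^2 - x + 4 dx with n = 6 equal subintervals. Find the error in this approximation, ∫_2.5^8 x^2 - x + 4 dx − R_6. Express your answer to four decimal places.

-24.7182

Exact integral: ∫_2.5^8 f(x) dx ≈ 158.583333.
R_6 ≈ 183.301505.
Error ≈ 158.583333 − 183.301505 ≈ -24.7182.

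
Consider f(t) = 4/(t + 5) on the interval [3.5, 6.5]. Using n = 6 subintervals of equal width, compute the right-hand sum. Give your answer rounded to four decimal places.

Δt = (6.5 − 3.5)/6 = 0.5.
Right endpoints: 4, 4.5, 5, 5.5, 6, 6.5.
f(4) = 4/9, f(4.5) = 8/19, f(5) = 0.4, f(5.5) = 8/21, f(6) = 4/11, f(6.5) = 8/23.
Sum = Δt · [f(4) + f(4.5) + f(5) + ...].
Sum ≈ 1.1790.

1.1790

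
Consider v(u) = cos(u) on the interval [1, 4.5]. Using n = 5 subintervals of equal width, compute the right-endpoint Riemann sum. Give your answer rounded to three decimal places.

-2.007

Δu = (4.5 − 1)/5 = 0.7.
Right endpoints: 1.7, 2.4, 3.1, 3.8, 4.5.
v(1.7) ≈ -0.129, v(2.4) ≈ -0.737, v(3.1) ≈ -0.999, v(3.8) ≈ -0.791, v(4.5) ≈ -0.211.
Sum = Δu · [v(1.7) + v(2.4) + v(3.1) + v(3.8) + v(4.5)].
Sum ≈ -2.007.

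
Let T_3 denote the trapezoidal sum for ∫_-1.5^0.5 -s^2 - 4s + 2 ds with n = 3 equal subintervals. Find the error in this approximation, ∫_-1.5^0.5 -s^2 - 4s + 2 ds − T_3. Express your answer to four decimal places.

0.1481

Exact integral: ∫_-1.5^0.5 f(s) ds ≈ 6.833333.
T_3 ≈ 6.685185.
Error ≈ 6.833333 − 6.685185 ≈ 0.1481.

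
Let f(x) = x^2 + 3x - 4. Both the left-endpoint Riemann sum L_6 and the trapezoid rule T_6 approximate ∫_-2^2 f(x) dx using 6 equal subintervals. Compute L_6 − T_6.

L_6 ≈ -14.37037037.
T_6 ≈ -10.37037037.
L_6 − T_6 = -4.

-4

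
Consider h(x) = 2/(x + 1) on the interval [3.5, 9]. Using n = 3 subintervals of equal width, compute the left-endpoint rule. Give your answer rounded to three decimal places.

1.843

Δx = (9 − 3.5)/3 = 11/6.
Left endpoints: 3.5, 16/3, 43/6.
h(3.5) = 4/9, h(16/3) = 6/19, h(43/6) = 12/49.
Sum = Δx · [h(3.5) + h(16/3) + h(43/6)].
Sum ≈ 1.843.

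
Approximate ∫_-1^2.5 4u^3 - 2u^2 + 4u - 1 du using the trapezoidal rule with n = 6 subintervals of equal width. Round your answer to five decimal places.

35.36863

Δu = (2.5 − (-1))/6 = 7/12.
f(-1) = -11, f(-5/12) = -1427/432, f(1/6) = -10/27, f(0.75) = 2.5625, f(4/3) = 277/27, f(23/12) = 11873/432, f(2.5) = 59.
T_6 = (Δu/2)·[f(u_0) + 2f(u_1) + ... + 2f(u_{5}) + f(u_6)].
Sum ≈ 35.36863.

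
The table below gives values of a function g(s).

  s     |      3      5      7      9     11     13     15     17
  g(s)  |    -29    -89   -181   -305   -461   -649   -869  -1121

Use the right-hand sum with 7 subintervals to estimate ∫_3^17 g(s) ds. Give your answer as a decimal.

-7350

Δs = 2.
Sum = 2·[(-89) + (-181) + (-305) + (-461) + (-649) + (-869) + (-1121)] = -7350.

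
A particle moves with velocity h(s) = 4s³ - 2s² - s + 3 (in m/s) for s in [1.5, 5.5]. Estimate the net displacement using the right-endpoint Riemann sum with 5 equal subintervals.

1053.2

Δs = (5.5 − 1.5)/5 = 0.8.
Right endpoints: 2.3, 3.1, 3.9, 4.7, 5.5.
h(2.3) = 38.788, h(3.1) = 99.844, h(3.9) = 205.956, h(4.7) = 369.412, h(5.5) = 602.5.
Sum = Δs · [h(2.3) + h(3.1) + h(3.9) + h(4.7) + h(5.5)].
Sum = 1053.2.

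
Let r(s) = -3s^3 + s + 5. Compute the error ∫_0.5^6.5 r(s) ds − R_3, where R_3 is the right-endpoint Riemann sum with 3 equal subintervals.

943.5

Exact integral: ∫_0.5^6.5 r(s) ds = -1287.75.
R_3 = -2231.25.
Error = -1287.75 − (-2231.25) = 943.5.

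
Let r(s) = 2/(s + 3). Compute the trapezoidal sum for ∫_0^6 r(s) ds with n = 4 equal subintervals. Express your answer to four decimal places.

2.2333

Δs = (6 − 0)/4 = 1.5.
r(0) = 2/3, r(1.5) = 4/9, r(3) = 1/3, r(4.5) = 4/15, r(6) = 2/9.
T_4 = (Δs/2)·[r(s_0) + 2r(s_1) + 2r(s_2) + 2r(s_3) + r(s_4)].
Sum ≈ 2.2333.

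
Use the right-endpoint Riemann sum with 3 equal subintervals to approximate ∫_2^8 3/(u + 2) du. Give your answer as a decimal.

Δu = (8 − 2)/3 = 2.
Right endpoints: 4, 6, 8.
f(4) = 0.5, f(6) = 0.375, f(8) = 0.3.
Sum = Δu · [f(4) + f(6) + f(8)].
Sum = 2.35.

2.35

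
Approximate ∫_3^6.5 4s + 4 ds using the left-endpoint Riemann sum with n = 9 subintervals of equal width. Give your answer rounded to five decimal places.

77.77778

Δs = (6.5 − 3)/9 = 7/18.
Left endpoints: 3, 61/18, 34/9, 25/6, 41/9, 89/18, 16/3, 103/18, 55/9.
f(3) = 16, f(61/18) = 158/9, f(34/9) = 172/9, f(25/6) = 62/3, f(41/9) = 200/9, f(89/18) = 214/9, f(16/3) = 76/3, f(103/18) = 242/9, f(55/9) = 256/9.
Sum = Δs · [f(3) + f(61/18) + f(34/9) + ...].
Sum ≈ 77.77778.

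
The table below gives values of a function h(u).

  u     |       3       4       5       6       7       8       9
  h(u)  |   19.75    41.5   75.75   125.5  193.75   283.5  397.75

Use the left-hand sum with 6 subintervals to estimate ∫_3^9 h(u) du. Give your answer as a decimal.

Δu = 1.
Sum = 1·[19.75 + 41.5 + 75.75 + 125.5 + 193.75 + 283.5] = 739.75.

739.75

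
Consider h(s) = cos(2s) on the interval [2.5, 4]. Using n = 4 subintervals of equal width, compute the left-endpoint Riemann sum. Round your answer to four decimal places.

Δs = (4 − 2.5)/4 = 0.375.
Left endpoints: 2.5, 2.875, 3.25, 3.625.
h(2.5) ≈ 0.2837, h(2.875) ≈ 0.8612, h(3.25) ≈ 0.9766, h(3.625) ≈ 0.5679.
Sum = Δs · [h(2.5) + h(2.875) + h(3.25) + h(3.625)].
Sum ≈ 1.0085.

1.0085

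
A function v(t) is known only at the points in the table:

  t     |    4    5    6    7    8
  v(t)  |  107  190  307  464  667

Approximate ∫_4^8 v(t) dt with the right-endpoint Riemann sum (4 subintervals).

Δt = 1.
Sum = 1·[190 + 307 + 464 + 667] = 1628.

1628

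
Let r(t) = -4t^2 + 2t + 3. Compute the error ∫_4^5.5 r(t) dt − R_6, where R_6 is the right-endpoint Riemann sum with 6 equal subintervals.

6.8125

Exact integral: ∫_4^5.5 r(t) dt = -117.75.
R_6 = -124.5625.
Error = -117.75 − (-124.5625) = 6.8125.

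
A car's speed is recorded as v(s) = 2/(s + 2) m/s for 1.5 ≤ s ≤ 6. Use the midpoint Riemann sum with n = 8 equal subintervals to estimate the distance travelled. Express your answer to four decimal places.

1.6516

Δs = (6 − 1.5)/8 = 0.5625.
Midpoints: 1.78125, 2.34375, 2.90625, 3.46875, 4.03125, 4.59375, 5.15625, 5.71875.
v(1.78125) = 64/121, v(2.34375) = 64/139, v(2.90625) = 64/157, v(3.46875) = 64/175, v(4.03125) = 64/193, v(4.59375) = 64/211, v(5.15625) = 64/229, v(5.71875) = 64/247.
Sum = Δs · [v(1.78125) + v(2.34375) + v(2.90625) + ...].
Sum ≈ 1.6516.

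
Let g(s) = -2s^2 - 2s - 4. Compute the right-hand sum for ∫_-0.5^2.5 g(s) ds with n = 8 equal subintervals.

Δs = (2.5 − (-0.5))/8 = 0.375.
Right endpoints: -0.125, 0.25, 0.625, 1, 1.375, 1.75, 2.125, 2.5.
g(-0.125) = -3.78125, g(0.25) = -4.625, g(0.625) = -6.03125, g(1) = -8, g(1.375) = -10.53125, g(1.75) = -13.625, g(2.125) = -17.28125, g(2.5) = -21.5.
Sum = Δs · [g(-0.125) + g(0.25) + g(0.625) + ...].
Sum = -32.015625.

-32.015625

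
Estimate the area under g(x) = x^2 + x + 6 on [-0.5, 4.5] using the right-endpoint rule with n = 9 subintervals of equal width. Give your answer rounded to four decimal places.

77.6183

Δx = (4.5 − (-0.5))/9 = 5/9.
Right endpoints: 1/18, 11/18, 7/6, 31/18, 41/18, 17/6, 61/18, 71/18, 4.5.
g(1/18) = 1963/324, g(11/18) = 2263/324, g(7/6) = 307/36, g(31/18) = 3463/324, g(41/18) = 4363/324, g(17/6) = 607/36, g(61/18) = 6763/324, g(71/18) = 8263/324, g(4.5) = 30.75.
Sum = Δx · [g(1/18) + g(11/18) + g(7/6) + ...].
Sum ≈ 77.6183.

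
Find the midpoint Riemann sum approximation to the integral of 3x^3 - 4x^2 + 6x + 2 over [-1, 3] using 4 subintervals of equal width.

53

Δx = (3 − (-1))/4 = 1.
Midpoints: -0.5, 0.5, 1.5, 2.5.
f(-0.5) = -2.375, f(0.5) = 4.375, f(1.5) = 12.125, f(2.5) = 38.875.
Sum = Δx · [f(-0.5) + f(0.5) + f(1.5) + f(2.5)].
Sum = 53.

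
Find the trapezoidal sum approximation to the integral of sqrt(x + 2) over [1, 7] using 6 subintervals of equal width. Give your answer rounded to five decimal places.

14.52576

Δx = (7 − 1)/6 = 1.
f(1) ≈ 1.73205, f(2) ≈ 2.00000, f(3) ≈ 2.23607, f(4) ≈ 2.44949, f(5) ≈ 2.64575, f(6) ≈ 2.82843, f(7) ≈ 3.00000.
T_6 = (Δx/2)·[f(x_0) + 2f(x_1) + ... + 2f(x_{5}) + f(x_6)].
Sum ≈ 14.52576.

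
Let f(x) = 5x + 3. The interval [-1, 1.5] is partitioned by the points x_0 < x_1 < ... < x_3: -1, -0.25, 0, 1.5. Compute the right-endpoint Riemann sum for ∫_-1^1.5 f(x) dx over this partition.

17.8125

Subinterval widths: 0.75, 0.25, 1.5.
Right endpoints: -0.25, 0, 1.5.
f(-0.25) = 1.75, f(0) = 3, f(1.5) = 10.5.
Sum = Σ Δx_i · f(x_i).
Sum = 17.8125.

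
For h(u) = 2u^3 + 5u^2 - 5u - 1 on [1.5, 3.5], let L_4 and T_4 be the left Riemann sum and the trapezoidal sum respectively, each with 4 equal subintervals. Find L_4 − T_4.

L_4 = 83.25.
T_4 = 113.
L_4 − T_4 = -29.75.

-29.75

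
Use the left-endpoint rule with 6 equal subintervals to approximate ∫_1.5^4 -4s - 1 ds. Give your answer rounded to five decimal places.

-27.91667

Δs = (4 − 1.5)/6 = 5/12.
Left endpoints: 1.5, 23/12, 7/3, 2.75, 19/6, 43/12.
f(1.5) = -7, f(23/12) = -26/3, f(7/3) = -31/3, f(2.75) = -12, f(19/6) = -41/3, f(43/12) = -46/3.
Sum = Δs · [f(1.5) + f(23/12) + f(7/3) + ...].
Sum ≈ -27.91667.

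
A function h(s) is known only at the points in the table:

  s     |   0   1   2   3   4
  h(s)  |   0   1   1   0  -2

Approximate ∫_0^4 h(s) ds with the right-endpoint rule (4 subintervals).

0

Δs = 1.
Sum = 1·[1 + 1 + 0 + (-2)] = 0.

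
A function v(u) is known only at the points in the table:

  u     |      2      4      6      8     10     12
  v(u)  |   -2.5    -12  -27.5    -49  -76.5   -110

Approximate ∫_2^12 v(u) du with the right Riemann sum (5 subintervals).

-550

Δu = 2.
Sum = 2·[(-12) + (-27.5) + (-49) + (-76.5) + (-110)] = -550.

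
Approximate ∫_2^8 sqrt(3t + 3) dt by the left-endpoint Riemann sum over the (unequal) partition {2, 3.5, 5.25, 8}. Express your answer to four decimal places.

22.8378

Subinterval widths: 1.5, 1.75, 2.75.
Left endpoints: 2, 3.5, 5.25.
f(2) ≈ 3.0000, f(3.5) ≈ 3.6742, f(5.25) ≈ 4.3301.
Sum = Σ Δt_i · f(t_i).
Sum ≈ 22.8378.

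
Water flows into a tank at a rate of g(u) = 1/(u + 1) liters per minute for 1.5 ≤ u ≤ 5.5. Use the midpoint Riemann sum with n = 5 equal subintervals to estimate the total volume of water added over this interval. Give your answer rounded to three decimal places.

0.952

Δu = (5.5 − 1.5)/5 = 0.8.
Midpoints: 1.9, 2.7, 3.5, 4.3, 5.1.
g(1.9) = 10/29, g(2.7) = 10/37, g(3.5) = 2/9, g(4.3) = 10/53, g(5.1) = 10/61.
Sum = Δu · [g(1.9) + g(2.7) + g(3.5) + g(4.3) + g(5.1)].
Sum ≈ 0.952.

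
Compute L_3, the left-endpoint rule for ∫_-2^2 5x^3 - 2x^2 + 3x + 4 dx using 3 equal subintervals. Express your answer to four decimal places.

-58.3704

Δx = (2 − (-2))/3 = 4/3.
Left endpoints: -2, -2/3, 2/3.
f(-2) = -50, f(-2/3) = -10/27, f(2/3) = 178/27.
Sum = Δx · [f(-2) + f(-2/3) + f(2/3)].
Sum ≈ -58.3704.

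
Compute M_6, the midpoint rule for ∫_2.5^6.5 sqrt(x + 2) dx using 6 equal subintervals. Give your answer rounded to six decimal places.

Δx = (6.5 − 2.5)/6 = 2/3.
Midpoints: 17/6, 3.5, 25/6, 29/6, 5.5, 37/6.
f(17/6) ≈ 2.198484, f(3.5) ≈ 2.345208, f(25/6) ≈ 2.483277, f(29/6) ≈ 2.614065, f(5.5) ≈ 2.738613, f(37/6) ≈ 2.857738.
Sum = Δx · [f(17/6) + f(3.5) + f(25/6) + ...].
Sum ≈ 10.158257.

10.158257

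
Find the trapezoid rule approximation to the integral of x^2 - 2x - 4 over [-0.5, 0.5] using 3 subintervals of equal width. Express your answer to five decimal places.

Δx = (0.5 − (-0.5))/3 = 1/3.
f(-0.5) = -2.75, f(-1/6) = -131/36, f(1/6) = -155/36, f(0.5) = -4.75.
T_3 = (Δx/2)·[f(x_0) + 2f(x_1) + 2f(x_2) + f(x_3)].
Sum ≈ -3.89815.

-3.89815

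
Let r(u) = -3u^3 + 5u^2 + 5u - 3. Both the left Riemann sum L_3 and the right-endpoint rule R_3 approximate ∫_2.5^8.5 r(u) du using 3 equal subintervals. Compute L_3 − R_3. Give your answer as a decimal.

2871

L_3 = -1483.75.
R_3 = -4354.75.
L_3 − R_3 = 2871.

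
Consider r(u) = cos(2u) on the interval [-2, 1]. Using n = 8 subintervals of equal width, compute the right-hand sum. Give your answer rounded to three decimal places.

0.117

Δu = (1 − (-2))/8 = 0.375.
Right endpoints: -1.625, -1.25, -0.875, -0.5, -0.125, 0.25, 0.625, 1.
r(-1.625) ≈ -0.994, r(-1.25) ≈ -0.801, r(-0.875) ≈ -0.178, r(-0.5) ≈ 0.540, r(-0.125) ≈ 0.969, r(0.25) ≈ 0.878, r(0.625) ≈ 0.315, r(1) ≈ -0.416.
Sum = Δu · [r(-1.625) + r(-1.25) + r(-0.875) + ...].
Sum ≈ 0.117.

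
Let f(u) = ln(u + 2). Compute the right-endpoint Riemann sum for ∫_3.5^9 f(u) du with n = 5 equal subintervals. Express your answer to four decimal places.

Δu = (9 − 3.5)/5 = 1.1.
Right endpoints: 4.6, 5.7, 6.8, 7.9, 9.
f(4.6) ≈ 1.8871, f(5.7) ≈ 2.0412, f(6.8) ≈ 2.1748, f(7.9) ≈ 2.2925, f(9) ≈ 2.3979.
Sum = Δu · [f(4.6) + f(5.7) + f(6.8) + f(7.9) + f(9)].
Sum ≈ 11.8728.

11.8728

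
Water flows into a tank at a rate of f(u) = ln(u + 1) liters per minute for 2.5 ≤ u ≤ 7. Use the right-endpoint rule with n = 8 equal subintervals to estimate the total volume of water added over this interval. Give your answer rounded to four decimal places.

7.9791

Δu = (7 − 2.5)/8 = 0.5625.
Right endpoints: 3.0625, 3.625, 4.1875, 4.75, 5.3125, 5.875, 6.4375, 7.
f(3.0625) ≈ 1.4018, f(3.625) ≈ 1.5315, f(4.1875) ≈ 1.6463, f(4.75) ≈ 1.7492, f(5.3125) ≈ 1.8425, f(5.875) ≈ 1.9279, f(6.4375) ≈ 2.0065, f(7) ≈ 2.0794.
Sum = Δu · [f(3.0625) + f(3.625) + f(4.1875) + ...].
Sum ≈ 7.9791.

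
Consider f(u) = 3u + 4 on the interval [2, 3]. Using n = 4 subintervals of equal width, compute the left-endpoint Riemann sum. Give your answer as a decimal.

11.125

Δu = (3 − 2)/4 = 0.25.
Left endpoints: 2, 2.25, 2.5, 2.75.
f(2) = 10, f(2.25) = 10.75, f(2.5) = 11.5, f(2.75) = 12.25.
Sum = Δu · [f(2) + f(2.25) + f(2.5) + f(2.75)].
Sum = 11.125.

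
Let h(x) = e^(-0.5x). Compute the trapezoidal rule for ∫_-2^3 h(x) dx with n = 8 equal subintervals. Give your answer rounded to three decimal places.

5.031

Δx = (3 − (-2))/8 = 0.625.
h(-2) ≈ 2.718, h(-1.375) ≈ 1.989, h(-0.75) ≈ 1.455, h(-0.125) ≈ 1.064, h(0.5) ≈ 0.779, h(1.125) ≈ 0.570, h(1.75) ≈ 0.417, h(2.375) ≈ 0.305, h(3) ≈ 0.223.
T_8 = (Δx/2)·[h(x_0) + 2h(x_1) + ... + 2h(x_{7}) + h(x_8)].
Sum ≈ 5.031.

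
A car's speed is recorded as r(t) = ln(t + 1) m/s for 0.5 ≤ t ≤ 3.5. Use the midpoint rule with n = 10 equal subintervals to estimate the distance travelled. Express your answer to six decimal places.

3.161812

Δt = (3.5 − 0.5)/10 = 0.3.
Midpoints: 0.65, 0.95, 1.25, 1.55, 1.85, 2.15, 2.45, 2.75, 3.05, 3.35.
r(0.65) ≈ 0.500775, r(0.95) ≈ 0.667829, r(1.25) ≈ 0.810930, r(1.55) ≈ 0.936093, r(1.85) ≈ 1.047319, r(2.15) ≈ 1.147402, r(2.45) ≈ 1.238374, r(2.75) ≈ 1.321756, r(3.05) ≈ 1.398717, r(3.35) ≈ 1.470176.
Sum = Δt · [r(0.65) + r(0.95) + r(1.25) + ...].
Sum ≈ 3.161812.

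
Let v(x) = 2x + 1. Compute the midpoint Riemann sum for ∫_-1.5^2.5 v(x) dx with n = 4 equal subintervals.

8

Δx = (2.5 − (-1.5))/4 = 1.
Midpoints: -1, 0, 1, 2.
v(-1) = -1, v(0) = 1, v(1) = 3, v(2) = 5.
Sum = Δx · [v(-1) + v(0) + v(1) + v(2)].
Sum = 8.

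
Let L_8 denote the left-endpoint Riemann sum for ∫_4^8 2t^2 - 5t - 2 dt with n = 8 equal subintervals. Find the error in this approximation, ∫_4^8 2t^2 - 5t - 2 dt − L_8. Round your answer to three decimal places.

Exact integral: ∫_4^8 f(t) dt ≈ 170.66667.
L_8 = 152.
Error ≈ 170.66667 − 152 ≈ 18.667.

18.667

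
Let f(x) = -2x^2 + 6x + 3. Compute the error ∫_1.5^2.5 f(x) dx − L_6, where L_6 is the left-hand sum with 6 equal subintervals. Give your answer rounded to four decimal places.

-0.1574

Exact integral: ∫_1.5^2.5 f(x) dx ≈ 6.833333.
L_6 ≈ 6.990741.
Error ≈ 6.833333 − 6.990741 ≈ -0.1574.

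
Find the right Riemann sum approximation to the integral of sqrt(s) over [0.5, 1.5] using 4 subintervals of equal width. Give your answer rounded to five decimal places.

Δs = (1.5 − 0.5)/4 = 0.25.
Right endpoints: 0.75, 1, 1.25, 1.5.
f(0.75) ≈ 0.86603, f(1) ≈ 1.00000, f(1.25) ≈ 1.11803, f(1.5) ≈ 1.22474.
Sum = Δs · [f(0.75) + f(1) + f(1.25) + f(1.5)].
Sum ≈ 1.05220.

1.05220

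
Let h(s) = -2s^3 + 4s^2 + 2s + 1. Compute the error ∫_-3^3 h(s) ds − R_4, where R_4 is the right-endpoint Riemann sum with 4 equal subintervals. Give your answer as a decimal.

Exact integral: ∫_-3^3 h(s) ds = 78.
R_4 = 15.
Error = 78 − 15 = 63.

63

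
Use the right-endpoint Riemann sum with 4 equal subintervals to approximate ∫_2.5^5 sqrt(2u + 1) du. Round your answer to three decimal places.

7.529

Δu = (5 − 2.5)/4 = 0.625.
Right endpoints: 3.125, 3.75, 4.375, 5.
f(3.125) ≈ 2.693, f(3.75) ≈ 2.915, f(4.375) ≈ 3.122, f(5) ≈ 3.317.
Sum = Δu · [f(3.125) + f(3.75) + f(4.375) + f(5)].
Sum ≈ 7.529.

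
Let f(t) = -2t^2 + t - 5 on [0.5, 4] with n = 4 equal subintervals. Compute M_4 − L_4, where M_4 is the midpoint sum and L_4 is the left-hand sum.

-10.91015625

M_4 = -51.76171875.
L_4 = -40.8515625.
M_4 − L_4 = -10.91015625.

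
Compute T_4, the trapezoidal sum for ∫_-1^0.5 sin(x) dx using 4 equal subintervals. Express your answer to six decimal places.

-0.333318

Δx = (0.5 − (-1))/4 = 0.375.
f(-1) ≈ -0.841471, f(-0.625) ≈ -0.585097, f(-0.25) ≈ -0.247404, f(0.125) ≈ 0.124675, f(0.5) ≈ 0.479426.
T_4 = (Δx/2)·[f(x_0) + 2f(x_1) + 2f(x_2) + 2f(x_3) + f(x_4)].
Sum ≈ -0.333318.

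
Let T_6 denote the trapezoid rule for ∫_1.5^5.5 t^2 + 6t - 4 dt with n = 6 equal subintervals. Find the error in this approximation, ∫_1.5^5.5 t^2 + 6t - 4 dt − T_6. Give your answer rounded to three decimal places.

-0.296

Exact integral: ∫_1.5^5.5 f(t) dt ≈ 122.33333.
T_6 ≈ 122.62963.
Error ≈ 122.33333 − 122.62963 ≈ -0.296.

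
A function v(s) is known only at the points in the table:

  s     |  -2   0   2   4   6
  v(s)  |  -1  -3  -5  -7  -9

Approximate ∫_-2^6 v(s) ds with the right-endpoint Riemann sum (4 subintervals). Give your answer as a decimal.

-48

Δs = 2.
Sum = 2·[(-3) + (-5) + (-7) + (-9)] = -48.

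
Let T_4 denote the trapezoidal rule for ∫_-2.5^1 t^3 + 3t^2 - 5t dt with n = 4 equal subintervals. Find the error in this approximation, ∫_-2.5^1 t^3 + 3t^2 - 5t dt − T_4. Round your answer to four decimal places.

-0.3350

Exact integral: ∫_-2.5^1 f(t) dt = 20.234375.
T_4 ≈ 20.569336.
Error ≈ 20.234375 − 20.569336 ≈ -0.3350.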